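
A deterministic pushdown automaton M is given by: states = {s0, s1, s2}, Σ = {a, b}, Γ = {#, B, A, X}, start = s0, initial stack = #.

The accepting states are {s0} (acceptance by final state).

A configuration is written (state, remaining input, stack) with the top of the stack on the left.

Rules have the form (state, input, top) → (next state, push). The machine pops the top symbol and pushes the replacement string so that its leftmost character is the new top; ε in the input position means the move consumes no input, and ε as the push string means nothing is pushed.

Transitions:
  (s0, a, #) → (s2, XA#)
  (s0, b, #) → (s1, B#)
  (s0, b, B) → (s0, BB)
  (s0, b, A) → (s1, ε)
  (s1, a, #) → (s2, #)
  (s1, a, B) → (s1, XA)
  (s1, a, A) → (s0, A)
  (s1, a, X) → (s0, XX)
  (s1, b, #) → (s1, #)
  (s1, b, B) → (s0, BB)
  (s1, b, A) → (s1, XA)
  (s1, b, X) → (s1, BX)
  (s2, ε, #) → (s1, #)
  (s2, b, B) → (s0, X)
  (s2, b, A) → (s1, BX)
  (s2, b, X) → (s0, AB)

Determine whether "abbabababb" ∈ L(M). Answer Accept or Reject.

Accept

(s0, abbabababb, #)
  read a, top #: go to s2, push XA# → (s2, bbabababb, XA#)
  read b, top X: go to s0, push AB → (s0, babababb, ABA#)
  read b, top A: go to s1, push ε → (s1, abababb, BA#)
  read a, top B: go to s1, push XA → (s1, bababb, XAA#)
  read b, top X: go to s1, push BX → (s1, ababb, BXAA#)
  read a, top B: go to s1, push XA → (s1, babb, XAXAA#)
  read b, top X: go to s1, push BX → (s1, abb, BXAXAA#)
  read a, top B: go to s1, push XA → (s1, bb, XAXAXAA#)
  read b, top X: go to s1, push BX → (s1, b, BXAXAXAA#)
  read b, top B: go to s0, push BB → (s0, ε, BBXAXAXAA#)
All input consumed; state s0 ∈ F.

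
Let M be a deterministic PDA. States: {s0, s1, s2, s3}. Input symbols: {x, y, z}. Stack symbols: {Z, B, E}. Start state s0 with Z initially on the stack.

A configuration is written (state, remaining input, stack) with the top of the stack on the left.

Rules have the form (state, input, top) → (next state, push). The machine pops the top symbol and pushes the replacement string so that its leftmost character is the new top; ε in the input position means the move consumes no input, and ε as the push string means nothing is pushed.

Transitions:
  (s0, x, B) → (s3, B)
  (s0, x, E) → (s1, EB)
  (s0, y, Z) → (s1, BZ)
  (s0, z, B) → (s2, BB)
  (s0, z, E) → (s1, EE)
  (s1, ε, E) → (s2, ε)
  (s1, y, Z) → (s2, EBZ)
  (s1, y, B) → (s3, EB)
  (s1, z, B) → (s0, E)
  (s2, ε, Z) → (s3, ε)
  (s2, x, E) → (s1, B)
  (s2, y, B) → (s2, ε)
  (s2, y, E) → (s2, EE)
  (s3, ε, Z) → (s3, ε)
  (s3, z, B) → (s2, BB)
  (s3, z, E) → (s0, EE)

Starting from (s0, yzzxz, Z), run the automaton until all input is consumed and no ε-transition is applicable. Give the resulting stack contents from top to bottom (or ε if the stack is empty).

EZ

(s0, yzzxz, Z)
  read y, top Z: go to s1, push BZ → (s1, zzxz, BZ)
  read z, top B: go to s0, push E → (s0, zxz, EZ)
  read z, top E: go to s1, push EE → (s1, xz, EEZ)
  ε-move, top E: go to s2, push ε → (s2, xz, EZ)
  read x, top E: go to s1, push B → (s1, z, BZ)
  read z, top B: go to s0, push E → (s0, ε, EZ)
All input consumed in state s0 with stack EZ.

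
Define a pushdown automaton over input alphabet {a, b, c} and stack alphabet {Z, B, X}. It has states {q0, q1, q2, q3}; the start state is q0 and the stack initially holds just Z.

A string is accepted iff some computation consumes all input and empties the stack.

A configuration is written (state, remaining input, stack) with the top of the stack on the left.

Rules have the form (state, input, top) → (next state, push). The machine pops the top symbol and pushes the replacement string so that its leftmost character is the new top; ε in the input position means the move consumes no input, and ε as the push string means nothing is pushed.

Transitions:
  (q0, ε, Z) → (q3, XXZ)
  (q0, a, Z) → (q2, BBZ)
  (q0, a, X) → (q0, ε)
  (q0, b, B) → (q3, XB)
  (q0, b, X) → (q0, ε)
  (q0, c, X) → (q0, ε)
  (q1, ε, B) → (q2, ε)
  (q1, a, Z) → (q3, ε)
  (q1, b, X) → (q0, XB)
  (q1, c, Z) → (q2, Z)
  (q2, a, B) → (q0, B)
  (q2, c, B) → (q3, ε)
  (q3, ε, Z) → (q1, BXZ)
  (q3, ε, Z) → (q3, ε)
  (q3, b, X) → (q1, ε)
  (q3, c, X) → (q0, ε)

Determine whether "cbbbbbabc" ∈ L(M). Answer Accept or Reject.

Reject

No computation consumes all input and empties the stack.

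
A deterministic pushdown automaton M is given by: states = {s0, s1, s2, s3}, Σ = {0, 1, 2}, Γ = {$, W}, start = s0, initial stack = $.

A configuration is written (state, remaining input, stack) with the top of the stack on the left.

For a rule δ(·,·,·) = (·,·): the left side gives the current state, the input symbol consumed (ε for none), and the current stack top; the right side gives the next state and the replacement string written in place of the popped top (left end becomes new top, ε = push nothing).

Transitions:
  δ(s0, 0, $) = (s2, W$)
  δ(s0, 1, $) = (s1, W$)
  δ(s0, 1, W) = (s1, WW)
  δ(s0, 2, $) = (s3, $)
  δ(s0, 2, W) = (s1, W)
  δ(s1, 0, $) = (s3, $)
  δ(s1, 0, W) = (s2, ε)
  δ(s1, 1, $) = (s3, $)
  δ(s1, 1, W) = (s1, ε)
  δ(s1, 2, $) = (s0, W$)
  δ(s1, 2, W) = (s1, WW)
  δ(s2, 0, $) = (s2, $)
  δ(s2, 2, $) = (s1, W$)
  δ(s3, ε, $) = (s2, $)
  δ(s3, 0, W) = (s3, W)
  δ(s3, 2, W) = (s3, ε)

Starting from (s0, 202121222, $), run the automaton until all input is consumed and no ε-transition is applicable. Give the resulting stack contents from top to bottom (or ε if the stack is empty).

(s0, 202121222, $) ⊢ (s3, 02121222, $) ⊢ (s2, 02121222, $) ⊢ (s2, 2121222, $) ⊢ (s1, 121222, W$) ⊢ (s1, 21222, $) ⊢ (s0, 1222, W$) ⊢ (s1, 222, WW$) ⊢ (s1, 22, WWW$) ⊢ (s1, 2, WWWW$) ⊢ (s1, ε, WWWWW$)
All input consumed in state s1 with stack WWWWW$.

WWWWW$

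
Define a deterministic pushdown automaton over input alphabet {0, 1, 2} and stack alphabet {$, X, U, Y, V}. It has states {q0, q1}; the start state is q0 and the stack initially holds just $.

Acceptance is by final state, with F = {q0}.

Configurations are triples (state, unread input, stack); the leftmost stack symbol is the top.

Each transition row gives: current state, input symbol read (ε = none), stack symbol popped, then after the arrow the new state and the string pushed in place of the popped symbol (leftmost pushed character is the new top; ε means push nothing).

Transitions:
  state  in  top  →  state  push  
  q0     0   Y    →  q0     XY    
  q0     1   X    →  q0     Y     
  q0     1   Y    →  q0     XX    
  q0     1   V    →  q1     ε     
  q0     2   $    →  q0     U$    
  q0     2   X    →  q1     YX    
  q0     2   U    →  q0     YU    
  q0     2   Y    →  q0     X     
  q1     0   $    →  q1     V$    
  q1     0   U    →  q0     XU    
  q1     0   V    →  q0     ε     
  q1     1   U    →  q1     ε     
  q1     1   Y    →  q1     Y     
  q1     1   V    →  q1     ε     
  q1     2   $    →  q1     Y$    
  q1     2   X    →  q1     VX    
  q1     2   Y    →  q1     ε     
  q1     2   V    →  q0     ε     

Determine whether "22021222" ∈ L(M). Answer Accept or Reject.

Accept

(q0, 22021222, $)
  read 2, top $: go to q0, push U$ → (q0, 2021222, U$)
  read 2, top U: go to q0, push YU → (q0, 021222, YU$)
  read 0, top Y: go to q0, push XY → (q0, 21222, XYU$)
  read 2, top X: go to q1, push YX → (q1, 1222, YXYU$)
  read 1, top Y: go to q1, push Y → (q1, 222, YXYU$)
  read 2, top Y: go to q1, push ε → (q1, 22, XYU$)
  read 2, top X: go to q1, push VX → (q1, 2, VXYU$)
  read 2, top V: go to q0, push ε → (q0, ε, XYU$)
All input consumed; state q0 ∈ F.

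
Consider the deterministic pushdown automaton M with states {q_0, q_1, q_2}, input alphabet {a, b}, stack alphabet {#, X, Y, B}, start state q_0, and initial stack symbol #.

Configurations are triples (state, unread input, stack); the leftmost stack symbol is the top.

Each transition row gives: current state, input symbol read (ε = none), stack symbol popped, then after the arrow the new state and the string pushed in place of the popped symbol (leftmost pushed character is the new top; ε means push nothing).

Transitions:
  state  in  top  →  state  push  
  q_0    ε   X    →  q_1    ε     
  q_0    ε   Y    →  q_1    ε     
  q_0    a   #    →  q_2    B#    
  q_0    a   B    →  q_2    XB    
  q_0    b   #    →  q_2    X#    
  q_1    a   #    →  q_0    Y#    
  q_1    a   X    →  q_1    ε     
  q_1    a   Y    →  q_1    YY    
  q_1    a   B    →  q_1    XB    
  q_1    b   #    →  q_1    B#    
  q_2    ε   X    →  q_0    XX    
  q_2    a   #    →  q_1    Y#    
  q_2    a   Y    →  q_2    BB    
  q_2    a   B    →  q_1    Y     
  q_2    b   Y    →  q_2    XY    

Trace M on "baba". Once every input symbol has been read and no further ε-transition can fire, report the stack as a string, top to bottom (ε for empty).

(q_0, baba, #)
  read b, top #: go to q_2, push X# → (q_2, aba, X#)
  ε-move, top X: go to q_0, push XX → (q_0, aba, XX#)
  ε-move, top X: go to q_1, push ε → (q_1, aba, X#)
  read a, top X: go to q_1, push ε → (q_1, ba, #)
  read b, top #: go to q_1, push B# → (q_1, a, B#)
  read a, top B: go to q_1, push XB → (q_1, ε, XB#)
All input consumed in state q_1 with stack XB#.

XB#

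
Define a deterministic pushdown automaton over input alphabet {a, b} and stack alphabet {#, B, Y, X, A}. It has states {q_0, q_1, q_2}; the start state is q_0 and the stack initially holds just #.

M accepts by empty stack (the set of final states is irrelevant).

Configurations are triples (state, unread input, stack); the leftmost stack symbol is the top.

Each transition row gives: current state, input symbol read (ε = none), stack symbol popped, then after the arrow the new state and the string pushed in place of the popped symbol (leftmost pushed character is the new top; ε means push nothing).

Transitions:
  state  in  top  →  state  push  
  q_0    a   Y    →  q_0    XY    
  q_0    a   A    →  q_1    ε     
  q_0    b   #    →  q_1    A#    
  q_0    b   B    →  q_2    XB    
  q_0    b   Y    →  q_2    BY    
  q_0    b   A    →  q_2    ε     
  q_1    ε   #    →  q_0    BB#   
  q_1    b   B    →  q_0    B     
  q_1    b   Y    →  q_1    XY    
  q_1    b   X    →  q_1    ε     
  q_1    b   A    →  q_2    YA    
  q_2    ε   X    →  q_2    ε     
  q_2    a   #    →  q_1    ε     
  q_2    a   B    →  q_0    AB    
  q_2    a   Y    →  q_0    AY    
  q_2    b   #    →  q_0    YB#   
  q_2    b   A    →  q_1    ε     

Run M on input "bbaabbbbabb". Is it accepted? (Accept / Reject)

Reject

(q_0, bbaabbbbabb, #)
  read b, top #: go to q_1, push A# → (q_1, baabbbbabb, A#)
  read b, top A: go to q_2, push YA → (q_2, aabbbbabb, YA#)
  read a, top Y: go to q_0, push AY → (q_0, abbbbabb, AYA#)
  read a, top A: go to q_1, push ε → (q_1, bbbbabb, YA#)
  read b, top Y: go to q_1, push XY → (q_1, bbbabb, XYA#)
  read b, top X: go to q_1, push ε → (q_1, bbabb, YA#)
  read b, top Y: go to q_1, push XY → (q_1, babb, XYA#)
  read b, top X: go to q_1, push ε → (q_1, abb, YA#)
No transition applies at (q_1, abb, YA#); input not fully consumed.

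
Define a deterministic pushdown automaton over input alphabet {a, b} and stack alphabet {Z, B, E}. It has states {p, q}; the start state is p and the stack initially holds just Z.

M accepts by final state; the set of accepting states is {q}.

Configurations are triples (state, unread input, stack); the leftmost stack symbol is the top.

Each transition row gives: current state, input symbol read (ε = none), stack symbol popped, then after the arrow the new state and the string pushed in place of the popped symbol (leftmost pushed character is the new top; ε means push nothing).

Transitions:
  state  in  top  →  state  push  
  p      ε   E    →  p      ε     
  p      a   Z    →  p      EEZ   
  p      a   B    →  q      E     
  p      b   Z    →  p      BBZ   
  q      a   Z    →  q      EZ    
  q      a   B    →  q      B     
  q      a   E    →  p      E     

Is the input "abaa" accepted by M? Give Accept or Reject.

(p, abaa, Z)
  read a, top Z: go to p, push EEZ → (p, baa, EEZ)
  ε-move, top E: go to p, push ε → (p, baa, EZ)
  ε-move, top E: go to p, push ε → (p, baa, Z)
  read b, top Z: go to p, push BBZ → (p, aa, BBZ)
  read a, top B: go to q, push E → (q, a, EBZ)
  read a, top E: go to p, push E → (p, ε, EBZ)
  ε-move, top E: go to p, push ε → (p, ε, BZ)
All input consumed; state p ∉ F and no further ε-move applies.

Reject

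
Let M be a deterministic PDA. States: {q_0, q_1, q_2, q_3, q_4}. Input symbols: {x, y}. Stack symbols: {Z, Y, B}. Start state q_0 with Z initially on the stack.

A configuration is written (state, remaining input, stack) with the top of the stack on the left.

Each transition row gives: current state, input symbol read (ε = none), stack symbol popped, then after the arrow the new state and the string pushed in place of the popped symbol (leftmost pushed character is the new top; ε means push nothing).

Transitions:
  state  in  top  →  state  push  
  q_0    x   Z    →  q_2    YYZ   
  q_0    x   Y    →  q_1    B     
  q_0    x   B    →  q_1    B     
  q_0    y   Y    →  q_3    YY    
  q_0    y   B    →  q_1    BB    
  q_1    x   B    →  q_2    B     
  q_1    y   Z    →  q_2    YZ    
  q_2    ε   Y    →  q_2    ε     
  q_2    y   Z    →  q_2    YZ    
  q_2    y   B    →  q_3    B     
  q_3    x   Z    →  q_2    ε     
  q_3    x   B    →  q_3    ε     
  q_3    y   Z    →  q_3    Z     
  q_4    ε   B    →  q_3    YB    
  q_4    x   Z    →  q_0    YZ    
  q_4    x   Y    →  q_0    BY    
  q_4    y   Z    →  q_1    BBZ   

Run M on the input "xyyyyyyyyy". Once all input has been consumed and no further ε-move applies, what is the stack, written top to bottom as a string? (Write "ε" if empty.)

Z

(q_0, xyyyyyyyyy, Z) ⊢ (q_2, yyyyyyyyy, YYZ) ⊢ (q_2, yyyyyyyyy, YZ) ⊢ (q_2, yyyyyyyyy, Z) ⊢ (q_2, yyyyyyyy, YZ) ⊢ (q_2, yyyyyyyy, Z) ⊢ (q_2, yyyyyyy, YZ) ⊢ (q_2, yyyyyyy, Z) ⊢ (q_2, yyyyyy, YZ) ⊢ (q_2, yyyyyy, Z) ⊢ (q_2, yyyyy, YZ) ⊢ (q_2, yyyyy, Z) ⊢ (q_2, yyyy, YZ) ⊢ (q_2, yyyy, Z) ⊢ (q_2, yyy, YZ) ⊢ (q_2, yyy, Z) ⊢ (q_2, yy, YZ) ⊢ (q_2, yy, Z) ⊢ (q_2, y, YZ) ⊢ (q_2, y, Z) ⊢ (q_2, ε, YZ) ⊢ (q_2, ε, Z)
All input consumed in state q_2 with stack Z.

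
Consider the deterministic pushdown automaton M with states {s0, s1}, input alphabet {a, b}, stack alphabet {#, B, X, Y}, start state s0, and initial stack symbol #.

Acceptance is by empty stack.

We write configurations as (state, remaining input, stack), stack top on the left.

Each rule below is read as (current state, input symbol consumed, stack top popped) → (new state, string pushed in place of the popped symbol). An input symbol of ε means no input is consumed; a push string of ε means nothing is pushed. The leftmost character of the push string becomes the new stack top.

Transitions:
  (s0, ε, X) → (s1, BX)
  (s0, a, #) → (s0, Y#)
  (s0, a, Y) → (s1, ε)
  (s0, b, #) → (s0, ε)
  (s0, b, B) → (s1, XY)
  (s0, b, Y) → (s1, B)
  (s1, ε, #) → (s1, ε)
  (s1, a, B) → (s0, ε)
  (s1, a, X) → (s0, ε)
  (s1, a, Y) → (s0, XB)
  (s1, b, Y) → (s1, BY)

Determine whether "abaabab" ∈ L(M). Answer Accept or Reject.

(s0, abaabab, #)
  read a, top #: go to s0, push Y# → (s0, baabab, Y#)
  read b, top Y: go to s1, push B → (s1, aabab, B#)
  read a, top B: go to s0, push ε → (s0, abab, #)
  read a, top #: go to s0, push Y# → (s0, bab, Y#)
  read b, top Y: go to s1, push B → (s1, ab, B#)
  read a, top B: go to s0, push ε → (s0, b, #)
  read b, top #: go to s0, push ε → (s0, ε, ε)
All input consumed and the stack is empty.

Accept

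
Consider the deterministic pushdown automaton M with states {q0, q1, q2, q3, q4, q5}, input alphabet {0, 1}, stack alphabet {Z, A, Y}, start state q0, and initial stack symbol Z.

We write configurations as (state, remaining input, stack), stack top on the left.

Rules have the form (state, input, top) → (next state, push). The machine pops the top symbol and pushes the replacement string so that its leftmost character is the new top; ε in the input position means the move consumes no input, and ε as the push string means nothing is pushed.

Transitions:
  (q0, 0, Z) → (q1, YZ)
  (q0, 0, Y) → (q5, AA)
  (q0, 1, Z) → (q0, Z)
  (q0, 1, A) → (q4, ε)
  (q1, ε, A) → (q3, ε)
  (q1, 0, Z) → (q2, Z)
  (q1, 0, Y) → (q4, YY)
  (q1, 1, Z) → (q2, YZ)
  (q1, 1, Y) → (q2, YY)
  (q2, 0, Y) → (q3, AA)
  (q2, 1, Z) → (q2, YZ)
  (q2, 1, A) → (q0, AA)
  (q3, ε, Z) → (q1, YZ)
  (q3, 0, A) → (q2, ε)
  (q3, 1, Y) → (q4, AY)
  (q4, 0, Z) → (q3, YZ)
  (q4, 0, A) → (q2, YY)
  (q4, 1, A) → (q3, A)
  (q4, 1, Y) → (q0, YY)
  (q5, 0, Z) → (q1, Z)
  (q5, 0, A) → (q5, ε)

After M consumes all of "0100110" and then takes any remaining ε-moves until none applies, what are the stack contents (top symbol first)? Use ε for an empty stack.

(q0, 0100110, Z)
  read 0, top Z: go to q1, push YZ → (q1, 100110, YZ)
  read 1, top Y: go to q2, push YY → (q2, 00110, YYZ)
  read 0, top Y: go to q3, push AA → (q3, 0110, AAYZ)
  read 0, top A: go to q2, push ε → (q2, 110, AYZ)
  read 1, top A: go to q0, push AA → (q0, 10, AAYZ)
  read 1, top A: go to q4, push ε → (q4, 0, AYZ)
  read 0, top A: go to q2, push YY → (q2, ε, YYYZ)
All input consumed in state q2 with stack YYYZ.

YYYZ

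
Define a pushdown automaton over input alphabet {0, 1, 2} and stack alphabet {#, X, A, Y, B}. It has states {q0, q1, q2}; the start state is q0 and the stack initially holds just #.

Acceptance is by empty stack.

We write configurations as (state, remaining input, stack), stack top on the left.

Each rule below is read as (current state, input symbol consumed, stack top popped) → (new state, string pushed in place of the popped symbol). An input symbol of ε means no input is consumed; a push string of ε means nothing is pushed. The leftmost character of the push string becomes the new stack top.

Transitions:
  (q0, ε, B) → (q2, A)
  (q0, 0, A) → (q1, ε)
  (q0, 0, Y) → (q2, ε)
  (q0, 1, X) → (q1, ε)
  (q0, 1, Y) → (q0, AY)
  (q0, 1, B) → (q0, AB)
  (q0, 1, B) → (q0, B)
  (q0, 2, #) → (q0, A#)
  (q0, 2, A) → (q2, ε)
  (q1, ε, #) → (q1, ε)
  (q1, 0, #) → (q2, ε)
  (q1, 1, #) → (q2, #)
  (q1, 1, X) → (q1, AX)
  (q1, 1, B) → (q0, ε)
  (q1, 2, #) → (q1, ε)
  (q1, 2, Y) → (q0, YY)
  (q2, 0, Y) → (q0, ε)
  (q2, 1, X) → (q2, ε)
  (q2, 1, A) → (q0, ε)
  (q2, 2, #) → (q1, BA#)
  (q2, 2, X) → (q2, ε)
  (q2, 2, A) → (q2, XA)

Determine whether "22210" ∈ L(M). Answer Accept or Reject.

Accept

One accepting computation: (q0, 22210, #) ⊢ (q0, 2210, A#) ⊢ (q2, 210, #) ⊢ (q1, 10, BA#) ⊢ (q0, 0, A#) ⊢ (q1, ε, #) ⊢ (q1, ε, ε)
All input consumed and the stack is empty.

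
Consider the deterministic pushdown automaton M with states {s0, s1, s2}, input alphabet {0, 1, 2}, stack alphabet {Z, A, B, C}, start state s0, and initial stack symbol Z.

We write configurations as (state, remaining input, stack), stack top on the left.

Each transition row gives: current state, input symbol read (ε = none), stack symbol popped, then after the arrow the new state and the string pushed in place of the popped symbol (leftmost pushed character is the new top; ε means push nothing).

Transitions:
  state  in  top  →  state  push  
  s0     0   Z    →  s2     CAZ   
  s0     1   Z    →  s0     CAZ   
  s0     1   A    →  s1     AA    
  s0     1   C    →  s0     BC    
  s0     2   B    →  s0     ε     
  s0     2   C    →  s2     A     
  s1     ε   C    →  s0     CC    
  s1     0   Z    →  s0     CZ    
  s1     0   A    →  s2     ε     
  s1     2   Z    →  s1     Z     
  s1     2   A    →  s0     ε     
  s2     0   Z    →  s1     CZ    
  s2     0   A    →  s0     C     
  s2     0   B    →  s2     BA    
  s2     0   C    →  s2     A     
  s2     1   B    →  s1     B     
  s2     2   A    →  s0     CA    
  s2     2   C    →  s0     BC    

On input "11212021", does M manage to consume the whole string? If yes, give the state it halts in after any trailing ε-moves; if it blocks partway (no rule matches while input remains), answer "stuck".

(s0, 11212021, Z)
  read 1, top Z: go to s0, push CAZ → (s0, 1212021, CAZ)
  read 1, top C: go to s0, push BC → (s0, 212021, BCAZ)
  read 2, top B: go to s0, push ε → (s0, 12021, CAZ)
  read 1, top C: go to s0, push BC → (s0, 2021, BCAZ)
  read 2, top B: go to s0, push ε → (s0, 021, CAZ)
No transition for (s0, 0, top C); M blocks with input 021 remaining.

stuck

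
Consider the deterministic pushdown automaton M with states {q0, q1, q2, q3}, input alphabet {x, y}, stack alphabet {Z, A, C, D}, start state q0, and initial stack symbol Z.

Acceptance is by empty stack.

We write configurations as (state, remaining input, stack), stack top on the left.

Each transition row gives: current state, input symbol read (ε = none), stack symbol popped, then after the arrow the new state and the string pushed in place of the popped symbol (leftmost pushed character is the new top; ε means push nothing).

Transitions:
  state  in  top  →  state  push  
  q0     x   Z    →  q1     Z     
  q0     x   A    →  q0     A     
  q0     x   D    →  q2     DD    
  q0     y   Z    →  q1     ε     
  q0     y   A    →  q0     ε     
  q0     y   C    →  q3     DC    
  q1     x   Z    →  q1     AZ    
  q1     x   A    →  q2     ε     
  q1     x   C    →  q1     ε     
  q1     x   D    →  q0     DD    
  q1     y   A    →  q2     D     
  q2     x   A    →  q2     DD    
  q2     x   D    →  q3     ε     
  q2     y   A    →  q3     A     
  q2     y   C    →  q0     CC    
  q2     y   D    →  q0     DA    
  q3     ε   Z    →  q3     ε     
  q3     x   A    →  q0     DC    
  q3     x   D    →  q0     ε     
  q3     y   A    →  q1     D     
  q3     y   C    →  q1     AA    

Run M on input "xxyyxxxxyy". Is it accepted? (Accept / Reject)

(q0, xxyyxxxxyy, Z)
  read x, top Z: go to q1, push Z → (q1, xyyxxxxyy, Z)
  read x, top Z: go to q1, push AZ → (q1, yyxxxxyy, AZ)
  read y, top A: go to q2, push D → (q2, yxxxxyy, DZ)
  read y, top D: go to q0, push DA → (q0, xxxxyy, DAZ)
  read x, top D: go to q2, push DD → (q2, xxxyy, DDAZ)
  read x, top D: go to q3, push ε → (q3, xxyy, DAZ)
  read x, top D: go to q0, push ε → (q0, xyy, AZ)
  read x, top A: go to q0, push A → (q0, yy, AZ)
  read y, top A: go to q0, push ε → (q0, y, Z)
  read y, top Z: go to q1, push ε → (q1, ε, ε)
All input consumed and the stack is empty.

Accept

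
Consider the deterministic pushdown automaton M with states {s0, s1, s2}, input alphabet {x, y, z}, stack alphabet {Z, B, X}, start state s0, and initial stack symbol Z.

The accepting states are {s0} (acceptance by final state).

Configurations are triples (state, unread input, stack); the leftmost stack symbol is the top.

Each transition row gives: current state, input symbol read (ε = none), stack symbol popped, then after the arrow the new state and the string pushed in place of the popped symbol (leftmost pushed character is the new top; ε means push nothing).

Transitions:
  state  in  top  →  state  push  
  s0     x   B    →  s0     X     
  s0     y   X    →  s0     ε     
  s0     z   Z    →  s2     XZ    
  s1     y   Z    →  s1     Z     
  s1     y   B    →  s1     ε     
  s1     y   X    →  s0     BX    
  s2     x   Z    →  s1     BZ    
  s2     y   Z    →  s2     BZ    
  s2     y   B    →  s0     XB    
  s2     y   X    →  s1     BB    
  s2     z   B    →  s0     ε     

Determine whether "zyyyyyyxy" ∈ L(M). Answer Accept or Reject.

Reject

(s0, zyyyyyyxy, Z) ⊢ (s2, yyyyyyxy, XZ) ⊢ (s1, yyyyyxy, BBZ) ⊢ (s1, yyyyxy, BZ) ⊢ (s1, yyyxy, Z) ⊢ (s1, yyxy, Z) ⊢ (s1, yxy, Z) ⊢ (s1, xy, Z)
No transition applies at (s1, xy, Z); input not fully consumed.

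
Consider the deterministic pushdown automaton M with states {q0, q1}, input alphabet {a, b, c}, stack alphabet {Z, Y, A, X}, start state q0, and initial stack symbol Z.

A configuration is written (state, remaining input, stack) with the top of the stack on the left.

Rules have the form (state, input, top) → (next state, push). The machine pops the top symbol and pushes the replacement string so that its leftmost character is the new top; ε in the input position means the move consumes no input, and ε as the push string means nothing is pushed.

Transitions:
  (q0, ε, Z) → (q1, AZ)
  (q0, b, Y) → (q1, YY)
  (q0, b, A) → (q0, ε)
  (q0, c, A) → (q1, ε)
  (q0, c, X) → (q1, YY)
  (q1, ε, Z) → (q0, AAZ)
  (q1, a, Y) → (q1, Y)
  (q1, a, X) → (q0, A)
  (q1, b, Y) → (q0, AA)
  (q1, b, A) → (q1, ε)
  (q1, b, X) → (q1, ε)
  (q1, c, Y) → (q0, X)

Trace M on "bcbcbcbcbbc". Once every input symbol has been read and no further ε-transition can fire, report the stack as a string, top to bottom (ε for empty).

(q0, bcbcbcbcbbc, Z) ⊢ (q1, bcbcbcbcbbc, AZ) ⊢ (q1, cbcbcbcbbc, Z) ⊢ (q0, cbcbcbcbbc, AAZ) ⊢ (q1, bcbcbcbbc, AZ) ⊢ (q1, cbcbcbbc, Z) ⊢ (q0, cbcbcbbc, AAZ) ⊢ (q1, bcbcbbc, AZ) ⊢ (q1, cbcbbc, Z) ⊢ (q0, cbcbbc, AAZ) ⊢ (q1, bcbbc, AZ) ⊢ (q1, cbbc, Z) ⊢ (q0, cbbc, AAZ) ⊢ (q1, bbc, AZ) ⊢ (q1, bc, Z) ⊢ (q0, bc, AAZ) ⊢ (q0, c, AZ) ⊢ (q1, ε, Z) ⊢ (q0, ε, AAZ)
All input consumed in state q0 with stack AAZ.

AAZ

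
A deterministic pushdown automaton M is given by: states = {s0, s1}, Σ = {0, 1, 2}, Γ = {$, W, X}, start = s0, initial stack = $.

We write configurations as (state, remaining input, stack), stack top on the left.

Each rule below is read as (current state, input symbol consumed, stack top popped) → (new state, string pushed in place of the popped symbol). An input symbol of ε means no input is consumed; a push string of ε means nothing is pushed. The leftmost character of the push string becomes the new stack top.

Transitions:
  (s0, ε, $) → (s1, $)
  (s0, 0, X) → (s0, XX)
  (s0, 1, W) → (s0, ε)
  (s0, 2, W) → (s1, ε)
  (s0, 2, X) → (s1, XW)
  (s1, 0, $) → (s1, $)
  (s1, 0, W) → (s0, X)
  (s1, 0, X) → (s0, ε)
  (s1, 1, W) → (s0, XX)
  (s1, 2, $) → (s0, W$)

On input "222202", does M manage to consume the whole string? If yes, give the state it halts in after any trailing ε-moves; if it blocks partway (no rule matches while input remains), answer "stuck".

(s0, 222202, $)
  ε-move, top $: go to s1, push $ → (s1, 222202, $)
  read 2, top $: go to s0, push W$ → (s0, 22202, W$)
  read 2, top W: go to s1, push ε → (s1, 2202, $)
  read 2, top $: go to s0, push W$ → (s0, 202, W$)
  read 2, top W: go to s1, push ε → (s1, 02, $)
  read 0, top $: go to s1, push $ → (s1, 2, $)
  read 2, top $: go to s0, push W$ → (s0, ε, W$)
All input consumed; M is in state s0.

s0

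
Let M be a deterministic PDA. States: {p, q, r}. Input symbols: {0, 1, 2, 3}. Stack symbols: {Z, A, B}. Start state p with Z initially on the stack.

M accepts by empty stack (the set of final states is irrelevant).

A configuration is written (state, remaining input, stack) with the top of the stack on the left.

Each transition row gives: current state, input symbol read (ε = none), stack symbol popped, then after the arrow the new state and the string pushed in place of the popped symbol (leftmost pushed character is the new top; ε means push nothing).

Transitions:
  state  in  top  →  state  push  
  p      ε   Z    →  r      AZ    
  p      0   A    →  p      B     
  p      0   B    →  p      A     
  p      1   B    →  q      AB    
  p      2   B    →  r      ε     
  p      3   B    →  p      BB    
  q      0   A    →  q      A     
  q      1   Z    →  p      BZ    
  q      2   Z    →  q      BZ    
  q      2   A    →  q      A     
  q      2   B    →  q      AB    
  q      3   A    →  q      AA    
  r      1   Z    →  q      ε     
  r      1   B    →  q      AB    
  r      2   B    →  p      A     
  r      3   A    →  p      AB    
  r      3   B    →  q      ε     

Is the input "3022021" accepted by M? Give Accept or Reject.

(p, 3022021, Z)
  ε-move, top Z: go to r, push AZ → (r, 3022021, AZ)
  read 3, top A: go to p, push AB → (p, 022021, ABZ)
  read 0, top A: go to p, push B → (p, 22021, BBZ)
  read 2, top B: go to r, push ε → (r, 2021, BZ)
  read 2, top B: go to p, push A → (p, 021, AZ)
  read 0, top A: go to p, push B → (p, 21, BZ)
  read 2, top B: go to r, push ε → (r, 1, Z)
  read 1, top Z: go to q, push ε → (q, ε, ε)
All input consumed and the stack is empty.

Accept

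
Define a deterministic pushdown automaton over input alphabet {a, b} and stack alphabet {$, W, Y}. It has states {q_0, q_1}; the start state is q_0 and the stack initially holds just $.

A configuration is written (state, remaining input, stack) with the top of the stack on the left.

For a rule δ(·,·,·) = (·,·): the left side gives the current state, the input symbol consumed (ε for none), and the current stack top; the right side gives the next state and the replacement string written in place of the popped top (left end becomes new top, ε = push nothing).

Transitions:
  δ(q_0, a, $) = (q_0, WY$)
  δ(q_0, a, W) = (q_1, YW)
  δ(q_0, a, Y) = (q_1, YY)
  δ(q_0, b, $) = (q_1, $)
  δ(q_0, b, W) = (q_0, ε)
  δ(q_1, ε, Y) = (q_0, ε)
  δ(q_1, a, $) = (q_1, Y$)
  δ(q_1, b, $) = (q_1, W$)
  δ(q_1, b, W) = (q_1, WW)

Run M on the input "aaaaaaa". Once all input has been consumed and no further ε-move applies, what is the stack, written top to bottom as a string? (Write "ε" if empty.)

WY$

(q_0, aaaaaaa, $)
  read a, top $: go to q_0, push WY$ → (q_0, aaaaaa, WY$)
  read a, top W: go to q_1, push YW → (q_1, aaaaa, YWY$)
  ε-move, top Y: go to q_0, push ε → (q_0, aaaaa, WY$)
  read a, top W: go to q_1, push YW → (q_1, aaaa, YWY$)
  ε-move, top Y: go to q_0, push ε → (q_0, aaaa, WY$)
  read a, top W: go to q_1, push YW → (q_1, aaa, YWY$)
  ε-move, top Y: go to q_0, push ε → (q_0, aaa, WY$)
  read a, top W: go to q_1, push YW → (q_1, aa, YWY$)
  ε-move, top Y: go to q_0, push ε → (q_0, aa, WY$)
  read a, top W: go to q_1, push YW → (q_1, a, YWY$)
  ε-move, top Y: go to q_0, push ε → (q_0, a, WY$)
  read a, top W: go to q_1, push YW → (q_1, ε, YWY$)
  ε-move, top Y: go to q_0, push ε → (q_0, ε, WY$)
All input consumed in state q_0 with stack WY$.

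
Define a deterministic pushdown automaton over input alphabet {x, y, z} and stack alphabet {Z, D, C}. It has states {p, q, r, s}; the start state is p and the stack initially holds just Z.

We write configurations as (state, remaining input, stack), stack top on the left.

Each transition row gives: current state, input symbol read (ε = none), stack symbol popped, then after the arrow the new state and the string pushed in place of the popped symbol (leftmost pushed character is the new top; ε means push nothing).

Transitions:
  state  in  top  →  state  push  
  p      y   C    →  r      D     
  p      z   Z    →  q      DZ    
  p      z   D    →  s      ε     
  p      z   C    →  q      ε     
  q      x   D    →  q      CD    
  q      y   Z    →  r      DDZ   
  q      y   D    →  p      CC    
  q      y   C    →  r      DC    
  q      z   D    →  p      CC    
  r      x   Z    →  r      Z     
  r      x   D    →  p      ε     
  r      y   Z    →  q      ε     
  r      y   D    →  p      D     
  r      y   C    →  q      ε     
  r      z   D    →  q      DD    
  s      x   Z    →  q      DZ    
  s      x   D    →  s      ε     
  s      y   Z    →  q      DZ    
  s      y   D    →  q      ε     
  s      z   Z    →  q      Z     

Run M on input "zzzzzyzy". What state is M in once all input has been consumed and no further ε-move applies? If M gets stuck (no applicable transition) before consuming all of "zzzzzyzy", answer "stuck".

(p, zzzzzyzy, Z)
  read z, top Z: go to q, push DZ → (q, zzzzyzy, DZ)
  read z, top D: go to p, push CC → (p, zzzyzy, CCZ)
  read z, top C: go to q, push ε → (q, zzyzy, CZ)
No transition for (q, z, top C); M blocks with input zzyzy remaining.

stuck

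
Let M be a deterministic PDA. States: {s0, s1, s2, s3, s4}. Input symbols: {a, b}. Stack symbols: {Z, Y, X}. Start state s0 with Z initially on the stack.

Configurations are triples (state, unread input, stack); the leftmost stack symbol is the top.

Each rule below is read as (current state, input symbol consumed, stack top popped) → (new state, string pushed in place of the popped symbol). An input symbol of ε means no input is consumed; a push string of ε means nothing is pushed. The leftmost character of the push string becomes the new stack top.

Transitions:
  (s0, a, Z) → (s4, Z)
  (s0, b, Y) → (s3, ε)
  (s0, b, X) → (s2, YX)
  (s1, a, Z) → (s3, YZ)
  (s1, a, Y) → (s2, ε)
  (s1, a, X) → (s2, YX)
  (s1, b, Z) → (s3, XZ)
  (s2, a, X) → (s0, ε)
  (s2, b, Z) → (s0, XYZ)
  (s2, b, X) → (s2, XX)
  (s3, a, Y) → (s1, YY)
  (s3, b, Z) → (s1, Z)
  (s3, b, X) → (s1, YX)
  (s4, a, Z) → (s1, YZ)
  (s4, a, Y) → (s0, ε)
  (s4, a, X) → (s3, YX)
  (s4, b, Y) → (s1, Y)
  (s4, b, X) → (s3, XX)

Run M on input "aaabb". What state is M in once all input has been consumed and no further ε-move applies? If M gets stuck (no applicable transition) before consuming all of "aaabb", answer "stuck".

s2

(s0, aaabb, Z)
  read a, top Z: go to s4, push Z → (s4, aabb, Z)
  read a, top Z: go to s1, push YZ → (s1, abb, YZ)
  read a, top Y: go to s2, push ε → (s2, bb, Z)
  read b, top Z: go to s0, push XYZ → (s0, b, XYZ)
  read b, top X: go to s2, push YX → (s2, ε, YXYZ)
All input consumed; M is in state s2.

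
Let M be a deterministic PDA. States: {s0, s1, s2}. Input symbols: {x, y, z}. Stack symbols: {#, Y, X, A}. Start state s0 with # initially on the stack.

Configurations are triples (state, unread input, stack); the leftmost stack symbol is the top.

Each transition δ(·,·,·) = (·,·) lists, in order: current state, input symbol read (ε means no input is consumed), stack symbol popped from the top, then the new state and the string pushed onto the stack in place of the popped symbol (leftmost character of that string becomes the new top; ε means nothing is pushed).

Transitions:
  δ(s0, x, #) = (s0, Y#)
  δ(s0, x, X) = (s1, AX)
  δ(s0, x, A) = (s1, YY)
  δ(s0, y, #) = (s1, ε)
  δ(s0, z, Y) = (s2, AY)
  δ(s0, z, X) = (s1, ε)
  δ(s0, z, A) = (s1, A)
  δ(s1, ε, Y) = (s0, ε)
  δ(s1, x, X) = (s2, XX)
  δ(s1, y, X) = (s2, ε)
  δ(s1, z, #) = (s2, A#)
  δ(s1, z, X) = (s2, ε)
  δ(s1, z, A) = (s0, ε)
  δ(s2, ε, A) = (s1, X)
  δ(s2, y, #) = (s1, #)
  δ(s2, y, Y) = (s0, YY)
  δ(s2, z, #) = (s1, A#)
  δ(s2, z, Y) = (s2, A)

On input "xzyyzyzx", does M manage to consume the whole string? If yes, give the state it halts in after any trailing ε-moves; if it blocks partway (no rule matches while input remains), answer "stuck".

s2

(s0, xzyyzyzx, #)
  read x, top #: go to s0, push Y# → (s0, zyyzyzx, Y#)
  read z, top Y: go to s2, push AY → (s2, yyzyzx, AY#)
  ε-move, top A: go to s1, push X → (s1, yyzyzx, XY#)
  read y, top X: go to s2, push ε → (s2, yzyzx, Y#)
  read y, top Y: go to s0, push YY → (s0, zyzx, YY#)
  read z, top Y: go to s2, push AY → (s2, yzx, AYY#)
  ε-move, top A: go to s1, push X → (s1, yzx, XYY#)
  read y, top X: go to s2, push ε → (s2, zx, YY#)
  read z, top Y: go to s2, push A → (s2, x, AY#)
  ε-move, top A: go to s1, push X → (s1, x, XY#)
  read x, top X: go to s2, push XX → (s2, ε, XXY#)
All input consumed; M is in state s2.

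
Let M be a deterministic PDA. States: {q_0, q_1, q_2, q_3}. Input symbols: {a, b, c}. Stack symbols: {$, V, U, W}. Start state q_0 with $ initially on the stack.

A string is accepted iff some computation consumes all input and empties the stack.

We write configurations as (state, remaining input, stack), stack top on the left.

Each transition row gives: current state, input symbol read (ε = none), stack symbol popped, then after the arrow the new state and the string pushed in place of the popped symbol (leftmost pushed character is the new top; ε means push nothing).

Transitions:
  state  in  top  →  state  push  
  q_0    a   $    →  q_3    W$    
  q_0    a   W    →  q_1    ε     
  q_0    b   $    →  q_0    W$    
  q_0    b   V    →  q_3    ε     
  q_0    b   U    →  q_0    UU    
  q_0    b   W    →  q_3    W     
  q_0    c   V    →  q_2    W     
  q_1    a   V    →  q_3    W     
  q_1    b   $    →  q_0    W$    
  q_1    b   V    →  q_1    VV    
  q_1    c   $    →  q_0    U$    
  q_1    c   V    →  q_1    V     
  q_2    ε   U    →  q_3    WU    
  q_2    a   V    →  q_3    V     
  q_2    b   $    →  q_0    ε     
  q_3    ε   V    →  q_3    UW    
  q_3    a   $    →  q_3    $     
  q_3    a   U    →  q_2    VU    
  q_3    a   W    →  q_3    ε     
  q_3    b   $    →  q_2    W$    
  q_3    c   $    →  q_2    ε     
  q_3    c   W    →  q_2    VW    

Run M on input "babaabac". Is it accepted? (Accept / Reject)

(q_0, babaabac, $)
  read b, top $: go to q_0, push W$ → (q_0, abaabac, W$)
  read a, top W: go to q_1, push ε → (q_1, baabac, $)
  read b, top $: go to q_0, push W$ → (q_0, aabac, W$)
  read a, top W: go to q_1, push ε → (q_1, abac, $)
No transition applies at (q_1, abac, $); input not fully consumed.

Reject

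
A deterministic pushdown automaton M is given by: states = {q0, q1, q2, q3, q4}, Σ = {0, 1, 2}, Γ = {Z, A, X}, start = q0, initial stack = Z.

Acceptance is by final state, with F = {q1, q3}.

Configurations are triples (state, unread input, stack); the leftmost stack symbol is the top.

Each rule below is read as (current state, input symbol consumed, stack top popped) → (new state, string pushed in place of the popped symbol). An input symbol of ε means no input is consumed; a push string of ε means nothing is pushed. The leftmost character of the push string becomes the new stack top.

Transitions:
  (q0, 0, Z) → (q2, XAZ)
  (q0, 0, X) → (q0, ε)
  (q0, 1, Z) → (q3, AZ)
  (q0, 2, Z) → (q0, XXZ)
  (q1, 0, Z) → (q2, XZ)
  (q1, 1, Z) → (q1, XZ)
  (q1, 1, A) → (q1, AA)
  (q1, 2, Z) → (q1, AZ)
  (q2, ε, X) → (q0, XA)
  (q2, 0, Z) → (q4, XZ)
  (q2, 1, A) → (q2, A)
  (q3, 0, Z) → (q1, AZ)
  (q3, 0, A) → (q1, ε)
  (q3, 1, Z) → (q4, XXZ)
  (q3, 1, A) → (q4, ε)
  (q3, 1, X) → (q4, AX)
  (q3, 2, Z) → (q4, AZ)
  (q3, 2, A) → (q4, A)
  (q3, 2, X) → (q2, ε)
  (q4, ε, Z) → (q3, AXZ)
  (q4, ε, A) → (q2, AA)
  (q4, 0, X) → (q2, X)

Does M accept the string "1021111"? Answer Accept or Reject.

(q0, 1021111, Z)
  read 1, top Z: go to q3, push AZ → (q3, 021111, AZ)
  read 0, top A: go to q1, push ε → (q1, 21111, Z)
  read 2, top Z: go to q1, push AZ → (q1, 1111, AZ)
  read 1, top A: go to q1, push AA → (q1, 111, AAZ)
  read 1, top A: go to q1, push AA → (q1, 11, AAAZ)
  read 1, top A: go to q1, push AA → (q1, 1, AAAAZ)
  read 1, top A: go to q1, push AA → (q1, ε, AAAAAZ)
All input consumed; state q1 ∈ F.

Accept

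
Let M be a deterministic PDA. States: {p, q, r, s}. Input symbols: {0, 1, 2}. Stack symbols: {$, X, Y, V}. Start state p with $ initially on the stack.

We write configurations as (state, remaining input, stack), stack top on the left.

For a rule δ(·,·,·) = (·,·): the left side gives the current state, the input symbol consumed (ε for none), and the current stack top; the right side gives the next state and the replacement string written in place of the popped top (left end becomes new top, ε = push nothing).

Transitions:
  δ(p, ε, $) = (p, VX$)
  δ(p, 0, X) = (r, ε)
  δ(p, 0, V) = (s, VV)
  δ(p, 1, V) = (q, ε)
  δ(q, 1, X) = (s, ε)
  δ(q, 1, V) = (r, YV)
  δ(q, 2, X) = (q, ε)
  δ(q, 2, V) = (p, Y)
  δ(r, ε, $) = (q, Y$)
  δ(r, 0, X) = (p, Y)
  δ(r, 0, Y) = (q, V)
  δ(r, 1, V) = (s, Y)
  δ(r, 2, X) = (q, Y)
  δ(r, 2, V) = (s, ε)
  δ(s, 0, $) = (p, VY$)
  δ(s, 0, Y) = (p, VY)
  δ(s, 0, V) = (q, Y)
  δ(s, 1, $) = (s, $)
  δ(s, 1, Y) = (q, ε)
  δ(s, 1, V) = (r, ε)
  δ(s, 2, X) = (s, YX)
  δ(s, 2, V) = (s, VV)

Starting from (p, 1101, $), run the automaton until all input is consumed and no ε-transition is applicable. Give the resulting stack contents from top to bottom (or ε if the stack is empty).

Y$

(p, 1101, $) ⊢ (p, 1101, VX$) ⊢ (q, 101, X$) ⊢ (s, 01, $) ⊢ (p, 1, VY$) ⊢ (q, ε, Y$)
All input consumed in state q with stack Y$.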